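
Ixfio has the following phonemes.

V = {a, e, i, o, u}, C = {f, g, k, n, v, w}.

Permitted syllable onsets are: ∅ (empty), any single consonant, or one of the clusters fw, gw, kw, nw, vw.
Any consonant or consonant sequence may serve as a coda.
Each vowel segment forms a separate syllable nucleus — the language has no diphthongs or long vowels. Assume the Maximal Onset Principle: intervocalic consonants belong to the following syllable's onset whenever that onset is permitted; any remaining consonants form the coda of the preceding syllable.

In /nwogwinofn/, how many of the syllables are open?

2

Nuclei (vowels): o, i, o → 3 syllables.
σ1/σ2 boundary: cluster /gw/ — /gw/ is itself a permitted onset, so the whole cluster goes right; preceding coda = ∅.
σ2/σ3 boundary: /n/ → onset of the next syllable (single consonants are always licit onsets).
So the parse is nwo.gwi.nofn.
Classifying each syllable: /nwo/ (open), /gwi/ (open), /nofn/ (closed).
Open syllables: 2.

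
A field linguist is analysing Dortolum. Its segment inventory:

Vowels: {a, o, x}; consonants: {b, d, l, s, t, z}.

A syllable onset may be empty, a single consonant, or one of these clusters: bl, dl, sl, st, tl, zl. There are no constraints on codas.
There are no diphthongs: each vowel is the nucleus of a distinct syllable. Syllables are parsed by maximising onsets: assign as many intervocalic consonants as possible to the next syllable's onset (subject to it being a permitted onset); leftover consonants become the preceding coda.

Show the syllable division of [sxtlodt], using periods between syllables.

Vowels present: x, o; each is a nucleus, giving 2 syllables.
Between /x/ (V1) and /o/ (V2): cluster /tl/ — /tl/ is itself a permitted onset, so the whole cluster goes right; preceding coda = ∅.

sx.tlodt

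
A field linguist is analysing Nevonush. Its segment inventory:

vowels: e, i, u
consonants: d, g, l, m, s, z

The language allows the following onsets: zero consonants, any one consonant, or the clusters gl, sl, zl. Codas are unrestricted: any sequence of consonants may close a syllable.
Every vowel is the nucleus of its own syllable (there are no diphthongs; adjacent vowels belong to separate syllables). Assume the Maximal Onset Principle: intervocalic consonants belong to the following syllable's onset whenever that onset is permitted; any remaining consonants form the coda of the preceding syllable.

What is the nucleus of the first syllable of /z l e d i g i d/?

The vowels are e, i, i — 3 nuclei, so 3 syllables.
The first nucleus (vowel 1 from the left) is /e/.

e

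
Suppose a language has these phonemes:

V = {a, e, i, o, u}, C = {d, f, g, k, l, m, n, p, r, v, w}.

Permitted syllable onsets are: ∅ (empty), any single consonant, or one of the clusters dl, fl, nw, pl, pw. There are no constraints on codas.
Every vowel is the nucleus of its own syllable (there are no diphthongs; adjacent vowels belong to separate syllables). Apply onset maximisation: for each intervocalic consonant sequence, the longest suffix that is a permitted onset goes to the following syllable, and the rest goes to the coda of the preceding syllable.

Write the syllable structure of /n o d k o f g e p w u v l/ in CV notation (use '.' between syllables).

Vowels present: o, o, e, u; each is a nucleus, giving 4 syllables.
Between /o/ (V1) and /o/ (V2): cluster /dk/ — the longest permitted-onset suffix is /k/; onset = /k/, preceding coda = /d/.
Between /o/ (V2) and /e/ (V3): /fg/ splits as /f/ + /g/ (/g/ is the longest suffix that is a licit onset).
Between /e/ (V3) and /u/ (V4): /pw/ — entire cluster is a permitted onset → onset /pw/, coda ∅.
So the parse is nod.kof.ge.pwuvl.
Mapping each syllable to C/V: /nod/ → CVC, /kof/ → CVC, /ge/ → CV, /pwuvl/ → CCVCC.

CVC.CVC.CV.CCVCC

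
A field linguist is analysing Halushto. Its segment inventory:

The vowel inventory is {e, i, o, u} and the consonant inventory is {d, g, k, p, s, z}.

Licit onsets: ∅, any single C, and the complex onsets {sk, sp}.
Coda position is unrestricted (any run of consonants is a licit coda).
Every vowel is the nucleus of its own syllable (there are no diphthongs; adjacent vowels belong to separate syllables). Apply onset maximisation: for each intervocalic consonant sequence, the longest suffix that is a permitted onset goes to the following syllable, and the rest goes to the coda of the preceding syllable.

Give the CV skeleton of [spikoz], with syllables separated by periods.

CCV.CVC

Nuclei (vowels): i, o → 2 syllables.
σ1/σ2 boundary: /k/ is a single consonant, so it becomes the next onset.
Syllabification: spi.koz.
Mapping each syllable to C/V: /spi/ → CCV, /koz/ → CVC.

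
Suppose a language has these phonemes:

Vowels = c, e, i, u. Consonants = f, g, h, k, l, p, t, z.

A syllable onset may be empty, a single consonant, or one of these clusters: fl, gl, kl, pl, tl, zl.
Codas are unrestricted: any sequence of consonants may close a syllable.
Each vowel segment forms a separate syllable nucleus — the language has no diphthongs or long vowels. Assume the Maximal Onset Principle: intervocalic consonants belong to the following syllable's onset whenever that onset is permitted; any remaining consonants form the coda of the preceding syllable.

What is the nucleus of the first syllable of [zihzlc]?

i

Vowels present: i, c; each is a nucleus, giving 2 syllables.
The first nucleus (vowel 1 from the left) is /i/.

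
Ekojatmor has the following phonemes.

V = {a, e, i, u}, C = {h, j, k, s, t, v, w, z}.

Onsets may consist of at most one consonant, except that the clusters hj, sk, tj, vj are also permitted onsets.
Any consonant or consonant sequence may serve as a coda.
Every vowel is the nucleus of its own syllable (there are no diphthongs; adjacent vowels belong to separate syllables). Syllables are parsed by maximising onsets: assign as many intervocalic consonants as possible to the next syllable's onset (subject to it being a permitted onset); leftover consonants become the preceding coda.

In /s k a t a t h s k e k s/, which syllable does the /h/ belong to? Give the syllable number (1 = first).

2

Vowels present: a, a, e; each is a nucleus, giving 3 syllables.
V1 /a/ – V2 /a/: /t/ is a single consonant, so it becomes the next onset.
V2 /a/ – V3 /e/: cluster /thsk/ — the longest permitted-onset suffix is /sk/; onset = /sk/, preceding coda = /th/.
Syllabification: ska.tath.skeks.
The /h/ is in the coda of syllable 2 (/tath/).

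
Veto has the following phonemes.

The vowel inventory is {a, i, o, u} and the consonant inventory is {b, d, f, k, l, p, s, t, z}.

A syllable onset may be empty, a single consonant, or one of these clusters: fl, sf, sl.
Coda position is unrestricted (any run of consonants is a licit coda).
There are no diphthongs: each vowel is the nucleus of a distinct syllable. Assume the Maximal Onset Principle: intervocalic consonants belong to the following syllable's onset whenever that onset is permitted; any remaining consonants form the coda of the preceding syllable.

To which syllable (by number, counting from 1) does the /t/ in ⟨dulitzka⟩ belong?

Vowels present: u, i, a; each is a nucleus, giving 3 syllables.
/u…i/ gap (V1→V2): /l/ is a single consonant, so it becomes the next onset.
/i…a/ gap (V2→V3): /tzk/ splits as /tz/ + /k/ (/k/ is the longest suffix that is a licit onset).
So the parse is du.litz.ka.
The /t/ is in the coda of syllable 2 (/litz/).

2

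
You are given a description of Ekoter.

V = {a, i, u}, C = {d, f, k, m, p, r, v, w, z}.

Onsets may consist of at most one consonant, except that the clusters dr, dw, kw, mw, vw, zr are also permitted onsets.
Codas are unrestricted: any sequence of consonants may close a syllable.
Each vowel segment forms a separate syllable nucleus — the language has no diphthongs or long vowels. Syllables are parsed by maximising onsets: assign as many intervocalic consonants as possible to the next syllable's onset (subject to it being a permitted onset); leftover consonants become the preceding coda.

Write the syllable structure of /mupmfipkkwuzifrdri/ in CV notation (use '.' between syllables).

The vowels are u, i, u, i, i — 5 nuclei, so 5 syllables.
/u…i/ gap (V1→V2): /pmf/ splits as /pm/ + /f/ (/f/ is the longest suffix that is a licit onset).
/i…u/ gap (V2→V3): cluster /pkkw/ — the longest permitted-onset suffix is /kw/; onset = /kw/, preceding coda = /pk/.
/u…i/ gap (V3→V4): /z/ → onset of the next syllable (single consonants are always licit onsets).
/i…i/ gap (V4→V5): /frdr/; trying suffixes from longest down, /dr/ is the first permitted one, so coda /fr/ | onset /dr/.
Result: mupm.fipk.kwu.zifr.dri.
Mapping each syllable to C/V: /mupm/ → CVCC, /fipk/ → CVCC, /kwu/ → CCV, /zifr/ → CVCC, /dri/ → CCV.

CVCC.CVCC.CCV.CVCC.CCV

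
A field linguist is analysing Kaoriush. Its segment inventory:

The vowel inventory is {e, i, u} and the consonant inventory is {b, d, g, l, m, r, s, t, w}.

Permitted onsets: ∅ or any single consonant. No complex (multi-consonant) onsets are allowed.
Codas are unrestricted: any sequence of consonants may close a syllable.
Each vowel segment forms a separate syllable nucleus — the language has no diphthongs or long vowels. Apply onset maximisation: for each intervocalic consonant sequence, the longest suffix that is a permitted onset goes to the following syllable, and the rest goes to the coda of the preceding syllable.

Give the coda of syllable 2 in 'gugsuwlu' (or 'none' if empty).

w

The vowels are u, u, u — 3 nuclei, so 3 syllables.
Between /u/ (V1) and /u/ (V2): /gs/ — longest licit onset from the right is /s/, leaving /g/ as coda.
Between /u/ (V2) and /u/ (V3): cluster /wl/ — the longest permitted-onset suffix is /l/; onset = /l/, preceding coda = /w/.
Syllabification: gug.suw.lu.
Syllable 2 is /suw/: onset /s/, nucleus /u/, coda /w/.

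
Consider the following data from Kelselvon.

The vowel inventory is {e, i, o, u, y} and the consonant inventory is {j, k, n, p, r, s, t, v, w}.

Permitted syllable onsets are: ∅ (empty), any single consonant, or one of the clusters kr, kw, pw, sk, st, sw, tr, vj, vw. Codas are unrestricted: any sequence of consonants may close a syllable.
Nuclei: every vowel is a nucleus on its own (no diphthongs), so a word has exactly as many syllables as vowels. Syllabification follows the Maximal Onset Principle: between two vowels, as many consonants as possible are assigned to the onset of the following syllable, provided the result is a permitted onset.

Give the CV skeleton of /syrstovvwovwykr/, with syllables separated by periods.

CVC.CCVC.CCV.CCVCC

Nuclei (vowels): y, o, o, y → 4 syllables.
/y…o/ gap (V1→V2): /rst/ splits as /r/ + /st/ (/st/ is the longest suffix that is a licit onset).
/o…o/ gap (V2→V3): cluster /vvw/ — the longest permitted-onset suffix is /vw/; onset = /vw/, preceding coda = /v/.
/o…y/ gap (V3→V4): cluster /vw/ — /vw/ is itself a permitted onset, so the whole cluster goes right; preceding coda = ∅.
Putting it together: syr.stov.vwo.vwykr.
Mapping each syllable to C/V: /syr/ → CVC, /stov/ → CCVC, /vwo/ → CCV, /vwykr/ → CCVCC.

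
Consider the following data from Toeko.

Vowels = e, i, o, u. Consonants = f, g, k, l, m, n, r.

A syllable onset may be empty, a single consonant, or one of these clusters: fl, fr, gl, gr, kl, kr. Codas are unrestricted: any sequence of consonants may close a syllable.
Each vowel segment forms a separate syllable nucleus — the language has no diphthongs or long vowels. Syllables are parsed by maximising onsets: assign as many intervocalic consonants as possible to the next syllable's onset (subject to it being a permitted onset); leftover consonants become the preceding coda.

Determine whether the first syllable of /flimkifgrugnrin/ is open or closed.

Nuclei (vowels): i, i, u, i → 4 syllables.
σ1/σ2 boundary: /mk/ splits as /m/ + /k/ (/k/ is the longest suffix that is a licit onset).
σ2/σ3 boundary: /fgr/ splits as /f/ + /gr/ (/gr/ is the longest suffix that is a licit onset).
σ3/σ4 boundary: cluster /gnr/ — the longest permitted-onset suffix is /r/; onset = /r/, preceding coda = /gn/.
Syllabification: flim.kif.grugn.rin.
Syllable 1 is /flim/ with coda /m/, so it is closed.

closed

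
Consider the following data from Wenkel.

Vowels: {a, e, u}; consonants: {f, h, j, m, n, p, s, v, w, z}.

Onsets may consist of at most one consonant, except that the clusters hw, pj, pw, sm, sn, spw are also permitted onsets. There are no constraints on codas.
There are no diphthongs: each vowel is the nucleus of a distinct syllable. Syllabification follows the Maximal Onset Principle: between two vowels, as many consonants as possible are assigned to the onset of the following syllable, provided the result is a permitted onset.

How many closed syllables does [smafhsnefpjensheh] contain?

4

Vowels present: a, e, e, e; each is a nucleus, giving 4 syllables.
σ1/σ2 boundary: /fhsn/ — longest licit onset from the right is /sn/, leaving /fh/ as coda.
σ2/σ3 boundary: /fpj/ splits as /f/ + /pj/ (/pj/ is the longest suffix that is a licit onset).
σ3/σ4 boundary: /nsh/ — longest licit onset from the right is /h/, leaving /ns/ as coda.
So the parse is smafh.snef.pjens.heh.
Classifying each syllable: /smafh/ (closed), /snef/ (closed), /pjens/ (closed), /heh/ (closed).
Closed syllables: 4.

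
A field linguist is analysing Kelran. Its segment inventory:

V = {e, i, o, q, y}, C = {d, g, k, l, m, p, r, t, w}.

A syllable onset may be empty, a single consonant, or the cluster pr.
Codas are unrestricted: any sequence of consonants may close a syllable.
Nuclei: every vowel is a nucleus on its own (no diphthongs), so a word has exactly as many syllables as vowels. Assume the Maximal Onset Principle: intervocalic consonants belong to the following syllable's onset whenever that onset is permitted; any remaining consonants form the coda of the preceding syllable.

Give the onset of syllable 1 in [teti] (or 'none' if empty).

t

The vowels are e, i — 2 nuclei, so 2 syllables.
Between /e/ (V1) and /i/ (V2): /t/ is a single consonant, so it becomes the next onset.
So the parse is te.ti.
Syllable 1 is /te/: onset /t/, nucleus /e/, coda ∅.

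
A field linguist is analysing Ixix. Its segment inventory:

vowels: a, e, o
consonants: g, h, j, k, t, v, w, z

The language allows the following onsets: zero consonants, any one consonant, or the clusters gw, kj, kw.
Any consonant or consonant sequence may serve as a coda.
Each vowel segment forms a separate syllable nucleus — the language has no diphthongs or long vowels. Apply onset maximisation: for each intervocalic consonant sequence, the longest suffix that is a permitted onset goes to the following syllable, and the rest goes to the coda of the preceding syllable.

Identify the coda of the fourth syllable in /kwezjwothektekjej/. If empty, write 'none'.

The vowels are e, o, e, e, e — 5 nuclei, so 5 syllables.
σ1/σ2 boundary: cluster /zjw/ — the longest permitted-onset suffix is /w/; onset = /w/, preceding coda = /zj/.
σ2/σ3 boundary: /th/ splits as /t/ + /h/ (/h/ is the longest suffix that is a licit onset).
σ3/σ4 boundary: /kt/ splits as /k/ + /t/ (/t/ is the longest suffix that is a licit onset).
σ4/σ5 boundary: /kj/ is a licit onset in full, so it all attaches to the next syllable.
So the parse is kwezj.wot.hek.te.kjej.
Syllable 4 is /te/: onset /t/, nucleus /e/, coda ∅.

none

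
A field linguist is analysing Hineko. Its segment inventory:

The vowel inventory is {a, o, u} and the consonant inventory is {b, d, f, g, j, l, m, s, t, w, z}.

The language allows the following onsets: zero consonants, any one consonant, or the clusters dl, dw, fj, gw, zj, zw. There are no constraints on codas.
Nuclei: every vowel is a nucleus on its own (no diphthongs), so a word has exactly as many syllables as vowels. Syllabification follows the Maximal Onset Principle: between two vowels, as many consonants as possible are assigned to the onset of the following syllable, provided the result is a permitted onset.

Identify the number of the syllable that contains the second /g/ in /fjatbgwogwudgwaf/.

3

The vowels are a, o, u, a — 4 nuclei, so 4 syllables.
/a…o/ gap (V1→V2): /tbgw/; trying suffixes from longest down, /gw/ is the first permitted one, so coda /tb/ | onset /gw/.
/o…u/ gap (V2→V3): /gw/ — entire cluster is a permitted onset → onset /gw/, coda ∅.
/u…a/ gap (V3→V4): cluster /dgw/ — the longest permitted-onset suffix is /gw/; onset = /gw/, preceding coda = /d/.
So the parse is fjatb.gwo.gwud.gwaf.
The second /g/ is in the onset of syllable 3 (/gwud/).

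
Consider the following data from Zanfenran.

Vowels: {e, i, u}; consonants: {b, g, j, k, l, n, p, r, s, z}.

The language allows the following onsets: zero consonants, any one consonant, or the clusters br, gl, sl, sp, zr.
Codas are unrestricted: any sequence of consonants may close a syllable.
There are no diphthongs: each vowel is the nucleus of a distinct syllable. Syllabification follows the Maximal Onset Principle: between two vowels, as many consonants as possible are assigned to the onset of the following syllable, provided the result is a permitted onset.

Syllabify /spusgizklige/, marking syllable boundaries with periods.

Nuclei (vowels): u, i, i, e → 4 syllables.
/u…i/ gap (V1→V2): /sg/ splits as /s/ + /g/ (/g/ is the longest suffix that is a licit onset).
/i…i/ gap (V2→V3): /zkl/ splits as /zk/ + /l/ (/l/ is the longest suffix that is a licit onset).
/i…e/ gap (V3→V4): /g/ → onset of the next syllable (single consonants are always licit onsets).

spus.gizk.li.ge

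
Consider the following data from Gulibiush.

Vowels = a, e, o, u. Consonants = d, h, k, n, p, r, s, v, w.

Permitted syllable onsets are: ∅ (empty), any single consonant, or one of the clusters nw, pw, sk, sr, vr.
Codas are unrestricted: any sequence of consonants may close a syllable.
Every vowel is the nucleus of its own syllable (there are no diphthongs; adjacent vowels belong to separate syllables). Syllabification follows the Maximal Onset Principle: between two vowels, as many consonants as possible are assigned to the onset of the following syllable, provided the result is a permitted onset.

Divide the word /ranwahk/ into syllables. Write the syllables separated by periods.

ra.nwahk

Nuclei (vowels): a, a → 2 syllables.
V1 /a/ – V2 /a/: cluster /nw/ — /nw/ is itself a permitted onset, so the whole cluster goes right; preceding coda = ∅.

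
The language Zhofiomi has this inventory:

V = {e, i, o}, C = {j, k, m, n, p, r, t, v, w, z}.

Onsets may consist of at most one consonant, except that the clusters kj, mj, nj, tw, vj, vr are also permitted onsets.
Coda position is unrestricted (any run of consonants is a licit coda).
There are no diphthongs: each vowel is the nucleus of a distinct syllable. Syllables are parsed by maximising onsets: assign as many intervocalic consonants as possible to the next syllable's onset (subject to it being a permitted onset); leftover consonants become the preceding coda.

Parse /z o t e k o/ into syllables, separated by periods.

zo.te.ko

The vowels are o, e, o — 3 nuclei, so 3 syllables.
/o…e/ gap (V1→V2): just /t/ — single C goes to the following onset.
/e…o/ gap (V2→V3): /k/ → onset of the next syllable (single consonants are always licit onsets).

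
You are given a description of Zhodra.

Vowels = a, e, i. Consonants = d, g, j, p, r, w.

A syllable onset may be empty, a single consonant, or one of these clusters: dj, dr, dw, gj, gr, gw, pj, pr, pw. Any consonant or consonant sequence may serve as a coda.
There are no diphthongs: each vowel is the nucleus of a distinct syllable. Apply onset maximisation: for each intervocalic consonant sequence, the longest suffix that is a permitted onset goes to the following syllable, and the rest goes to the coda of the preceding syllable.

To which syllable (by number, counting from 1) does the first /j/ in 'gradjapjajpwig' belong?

The vowels are a, a, a, i — 4 nuclei, so 4 syllables.
V1 /a/ – V2 /a/: /dj/ is a licit onset in full, so it all attaches to the next syllable.
V2 /a/ – V3 /a/: /pj/ — entire cluster is a permitted onset → onset /pj/, coda ∅.
V3 /a/ – V4 /i/: /jpw/ — longest licit onset from the right is /pw/, leaving /j/ as coda.
So the parse is gra.dja.pjaj.pwig.
The first /j/ is in the onset of syllable 2 (/dja/).

2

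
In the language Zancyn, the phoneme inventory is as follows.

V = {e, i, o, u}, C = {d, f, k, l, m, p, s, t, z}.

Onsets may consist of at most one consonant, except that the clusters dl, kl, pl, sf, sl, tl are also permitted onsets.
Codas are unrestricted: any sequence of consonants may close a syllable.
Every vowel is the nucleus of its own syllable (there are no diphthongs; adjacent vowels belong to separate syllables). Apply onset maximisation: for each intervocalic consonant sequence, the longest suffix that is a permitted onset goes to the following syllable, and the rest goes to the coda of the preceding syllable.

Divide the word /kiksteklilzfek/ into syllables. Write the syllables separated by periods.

Nuclei (vowels): i, e, i, e → 4 syllables.
V1 /i/ – V2 /e/: /kst/ splits as /ks/ + /t/ (/t/ is the longest suffix that is a licit onset).
V2 /e/ – V3 /i/: /kl/ is a licit onset in full, so it all attaches to the next syllable.
V3 /i/ – V4 /e/: /lzf/; trying suffixes from longest down, /f/ is the first permitted one, so coda /lz/ | onset /f/.

kiks.te.klilz.fek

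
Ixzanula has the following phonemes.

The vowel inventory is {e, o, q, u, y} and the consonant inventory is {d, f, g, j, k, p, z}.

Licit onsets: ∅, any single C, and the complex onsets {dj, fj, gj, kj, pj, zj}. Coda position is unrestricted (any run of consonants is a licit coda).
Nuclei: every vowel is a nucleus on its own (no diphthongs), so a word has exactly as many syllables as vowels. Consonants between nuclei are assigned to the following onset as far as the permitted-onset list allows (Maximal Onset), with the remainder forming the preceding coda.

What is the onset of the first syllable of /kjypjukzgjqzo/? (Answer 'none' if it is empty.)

kj

Vowels present: y, u, q, o; each is a nucleus, giving 4 syllables.
σ1/σ2 boundary: /pj/ is a licit onset in full, so it all attaches to the next syllable.
σ2/σ3 boundary: /kzgj/ splits as /kz/ + /gj/ (/gj/ is the longest suffix that is a licit onset).
σ3/σ4 boundary: /z/ → onset of the next syllable (single consonants are always licit onsets).
Putting it together: kjy.pjukz.gjq.zo.
Syllable 1 is /kjy/: onset /kj/, nucleus /y/, coda ∅.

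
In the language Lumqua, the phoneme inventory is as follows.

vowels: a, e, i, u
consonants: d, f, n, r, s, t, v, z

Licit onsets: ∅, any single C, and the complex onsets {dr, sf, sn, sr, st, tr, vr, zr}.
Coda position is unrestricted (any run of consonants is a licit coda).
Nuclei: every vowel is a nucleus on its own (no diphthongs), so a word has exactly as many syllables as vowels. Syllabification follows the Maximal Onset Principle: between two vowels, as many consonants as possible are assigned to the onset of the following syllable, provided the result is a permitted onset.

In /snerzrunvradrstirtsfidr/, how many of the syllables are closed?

The vowels are e, u, a, i, i — 5 nuclei, so 5 syllables.
/e…u/ gap (V1→V2): /rzr/ splits as /r/ + /zr/ (/zr/ is the longest suffix that is a licit onset).
/u…a/ gap (V2→V3): cluster /nvr/ — the longest permitted-onset suffix is /vr/; onset = /vr/, preceding coda = /n/.
/a…i/ gap (V3→V4): cluster /drst/ — the longest permitted-onset suffix is /st/; onset = /st/, preceding coda = /dr/.
/i…i/ gap (V4→V5): /rtsf/ — longest licit onset from the right is /sf/, leaving /rt/ as coda.
Syllabification: sner.zrun.vradr.stirt.sfidr.
Classifying each syllable: /sner/ (closed), /zrun/ (closed), /vradr/ (closed), /stirt/ (closed), /sfidr/ (closed).
Closed syllables: 5.

5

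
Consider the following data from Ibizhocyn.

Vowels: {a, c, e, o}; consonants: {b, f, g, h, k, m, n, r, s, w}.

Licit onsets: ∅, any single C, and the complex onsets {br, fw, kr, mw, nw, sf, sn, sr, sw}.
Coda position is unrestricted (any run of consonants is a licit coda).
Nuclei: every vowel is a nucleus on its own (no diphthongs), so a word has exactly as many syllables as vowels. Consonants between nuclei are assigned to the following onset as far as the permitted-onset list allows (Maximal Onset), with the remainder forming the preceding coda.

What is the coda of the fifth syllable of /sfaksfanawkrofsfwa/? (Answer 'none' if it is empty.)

The vowels are a, a, a, o, a — 5 nuclei, so 5 syllables.
V1 /a/ – V2 /a/: /ksf/; trying suffixes from longest down, /sf/ is the first permitted one, so coda /k/ | onset /sf/.
V2 /a/ – V3 /a/: /n/ is a single consonant, so it becomes the next onset.
V3 /a/ – V4 /o/: /wkr/ splits as /w/ + /kr/ (/kr/ is the longest suffix that is a licit onset).
V4 /o/ – V5 /a/: cluster /fsfw/ — the longest permitted-onset suffix is /fw/; onset = /fw/, preceding coda = /fs/.
Putting it together: sfak.sfa.naw.krofs.fwa.
Syllable 5 is /fwa/: onset /fw/, nucleus /a/, coda ∅.

none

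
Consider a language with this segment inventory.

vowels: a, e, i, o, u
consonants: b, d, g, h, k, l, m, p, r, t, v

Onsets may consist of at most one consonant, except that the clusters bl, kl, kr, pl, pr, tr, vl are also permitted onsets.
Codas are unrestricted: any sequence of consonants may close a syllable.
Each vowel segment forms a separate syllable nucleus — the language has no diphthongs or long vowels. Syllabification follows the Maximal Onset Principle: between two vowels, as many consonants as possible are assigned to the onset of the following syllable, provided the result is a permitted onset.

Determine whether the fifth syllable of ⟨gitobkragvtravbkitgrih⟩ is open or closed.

closed

The vowels are i, o, a, a, i, i — 6 nuclei, so 6 syllables.
Between /i/ (V1) and /o/ (V2): /t/ → onset of the next syllable (single consonants are always licit onsets).
Between /o/ (V2) and /a/ (V3): /bkr/ — longest licit onset from the right is /kr/, leaving /b/ as coda.
Between /a/ (V3) and /a/ (V4): /gvtr/; trying suffixes from longest down, /tr/ is the first permitted one, so coda /gv/ | onset /tr/.
Between /a/ (V4) and /i/ (V5): cluster /vbk/ — the longest permitted-onset suffix is /k/; onset = /k/, preceding coda = /vb/.
Between /i/ (V5) and /i/ (V6): cluster /tgr/ — the longest permitted-onset suffix is /r/; onset = /r/, preceding coda = /tg/.
Result: gi.tob.kragv.travb.kitg.rih.
Syllable 5 is /kitg/ with coda /tg/, so it is closed.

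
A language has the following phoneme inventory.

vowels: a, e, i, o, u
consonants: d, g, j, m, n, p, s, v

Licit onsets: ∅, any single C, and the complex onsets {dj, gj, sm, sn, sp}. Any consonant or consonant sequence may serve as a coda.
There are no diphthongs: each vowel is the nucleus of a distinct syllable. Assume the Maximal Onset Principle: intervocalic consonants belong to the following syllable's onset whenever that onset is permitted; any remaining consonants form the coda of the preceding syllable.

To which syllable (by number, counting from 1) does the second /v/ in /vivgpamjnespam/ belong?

Vowels present: i, a, e, a; each is a nucleus, giving 4 syllables.
V1 /i/ – V2 /a/: /vgp/ — longest licit onset from the right is /p/, leaving /vg/ as coda.
V2 /a/ – V3 /e/: /mjn/; trying suffixes from longest down, /n/ is the first permitted one, so coda /mj/ | onset /n/.
V3 /e/ – V4 /a/: /sp/ is a licit onset in full, so it all attaches to the next syllable.
So the parse is vivg.pamj.ne.spam.
The second /v/ is in the coda of syllable 1 (/vivg/).

1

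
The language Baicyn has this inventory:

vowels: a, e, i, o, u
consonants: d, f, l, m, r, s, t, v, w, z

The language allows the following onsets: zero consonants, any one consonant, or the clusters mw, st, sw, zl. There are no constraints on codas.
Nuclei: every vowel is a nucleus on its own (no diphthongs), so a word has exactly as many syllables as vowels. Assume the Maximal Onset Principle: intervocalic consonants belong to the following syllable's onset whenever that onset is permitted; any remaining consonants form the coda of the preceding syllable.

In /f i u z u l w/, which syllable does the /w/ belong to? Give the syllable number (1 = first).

Vowels present: i, u, u; each is a nucleus, giving 3 syllables.
σ1/σ2 boundary: hiatus — the boundary sits between the two vowels.
σ2/σ3 boundary: /z/ is a single consonant, so it becomes the next onset.
So the parse is fi.u.zulw.
The /w/ is in the coda of syllable 3 (/zulw/).

3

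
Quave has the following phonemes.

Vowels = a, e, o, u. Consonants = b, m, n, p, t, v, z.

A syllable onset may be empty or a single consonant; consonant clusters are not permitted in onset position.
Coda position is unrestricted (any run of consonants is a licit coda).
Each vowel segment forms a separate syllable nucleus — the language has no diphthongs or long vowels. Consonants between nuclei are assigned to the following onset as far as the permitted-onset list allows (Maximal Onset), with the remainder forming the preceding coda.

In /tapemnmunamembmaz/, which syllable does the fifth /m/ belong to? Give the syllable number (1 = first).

Nuclei (vowels): a, e, u, a, e, a → 6 syllables.
Between /a/ (V1) and /e/ (V2): /p/ is a single consonant, so it becomes the next onset.
Between /e/ (V2) and /u/ (V3): /mnm/; trying suffixes from longest down, /m/ is the first permitted one, so coda /mn/ | onset /m/.
Between /u/ (V3) and /a/ (V4): /n/ is a single consonant, so it becomes the next onset.
Between /a/ (V4) and /e/ (V5): just /m/ — single C goes to the following onset.
Between /e/ (V5) and /a/ (V6): /mbm/ — longest licit onset from the right is /m/, leaving /mb/ as coda.
Result: ta.pemn.mu.na.memb.maz.
The fifth /m/ is in the onset of syllable 6 (/maz/).

6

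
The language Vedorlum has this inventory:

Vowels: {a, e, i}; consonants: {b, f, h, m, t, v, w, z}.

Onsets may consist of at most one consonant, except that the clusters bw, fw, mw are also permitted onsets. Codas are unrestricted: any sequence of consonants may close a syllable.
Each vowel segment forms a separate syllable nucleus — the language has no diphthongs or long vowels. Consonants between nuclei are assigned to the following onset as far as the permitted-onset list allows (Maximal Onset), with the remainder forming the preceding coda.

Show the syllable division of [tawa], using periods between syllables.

ta.wa

Nuclei (vowels): a, a → 2 syllables.
σ1/σ2 boundary: /w/ → onset of the next syllable (single consonants are always licit onsets).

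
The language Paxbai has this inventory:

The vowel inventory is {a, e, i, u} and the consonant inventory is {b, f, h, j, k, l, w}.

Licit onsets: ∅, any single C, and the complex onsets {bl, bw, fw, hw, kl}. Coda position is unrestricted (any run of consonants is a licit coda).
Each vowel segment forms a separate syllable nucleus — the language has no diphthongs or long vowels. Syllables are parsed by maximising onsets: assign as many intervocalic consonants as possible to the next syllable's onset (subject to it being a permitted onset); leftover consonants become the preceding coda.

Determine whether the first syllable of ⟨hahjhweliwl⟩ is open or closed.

Vowels present: a, e, i; each is a nucleus, giving 3 syllables.
Between /a/ (V1) and /e/ (V2): /hjhw/ splits as /hj/ + /hw/ (/hw/ is the longest suffix that is a licit onset).
Between /e/ (V2) and /i/ (V3): just /l/ — single C goes to the following onset.
Result: hahj.hwe.liwl.
Syllable 1 is /hahj/ with coda /hj/, so it is closed.

closed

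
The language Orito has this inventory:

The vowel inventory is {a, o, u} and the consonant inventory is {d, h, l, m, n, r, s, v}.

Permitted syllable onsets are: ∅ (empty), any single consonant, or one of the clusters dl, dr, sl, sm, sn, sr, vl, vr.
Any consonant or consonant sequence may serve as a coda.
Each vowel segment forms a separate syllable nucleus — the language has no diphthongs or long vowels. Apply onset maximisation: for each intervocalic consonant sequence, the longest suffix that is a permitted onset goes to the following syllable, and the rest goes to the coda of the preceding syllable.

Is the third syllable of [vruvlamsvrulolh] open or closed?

Nuclei (vowels): u, a, u, o → 4 syllables.
Between /u/ (V1) and /a/ (V2): /vl/ — entire cluster is a permitted onset → onset /vl/, coda ∅.
Between /a/ (V2) and /u/ (V3): /msvr/; trying suffixes from longest down, /vr/ is the first permitted one, so coda /ms/ | onset /vr/.
Between /u/ (V3) and /o/ (V4): just /l/ — single C goes to the following onset.
Result: vru.vlams.vru.lolh.
Syllable 3 is /vru/; it ends in its nucleus with no coda, so it is open.

open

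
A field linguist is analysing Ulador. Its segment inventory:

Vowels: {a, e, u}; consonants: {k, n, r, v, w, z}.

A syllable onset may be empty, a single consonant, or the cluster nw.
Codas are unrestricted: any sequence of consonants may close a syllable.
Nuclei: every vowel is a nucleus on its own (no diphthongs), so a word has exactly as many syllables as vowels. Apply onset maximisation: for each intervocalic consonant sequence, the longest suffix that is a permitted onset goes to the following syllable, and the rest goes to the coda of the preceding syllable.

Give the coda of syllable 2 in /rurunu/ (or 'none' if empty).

none

The vowels are u, u, u — 3 nuclei, so 3 syllables.
/u…u/ gap (V1→V2): /r/ → onset of the next syllable (single consonants are always licit onsets).
/u…u/ gap (V2→V3): /n/ is a single consonant, so it becomes the next onset.
So the parse is ru.ru.nu.
Syllable 2 is /ru/: onset /r/, nucleus /u/, coda ∅.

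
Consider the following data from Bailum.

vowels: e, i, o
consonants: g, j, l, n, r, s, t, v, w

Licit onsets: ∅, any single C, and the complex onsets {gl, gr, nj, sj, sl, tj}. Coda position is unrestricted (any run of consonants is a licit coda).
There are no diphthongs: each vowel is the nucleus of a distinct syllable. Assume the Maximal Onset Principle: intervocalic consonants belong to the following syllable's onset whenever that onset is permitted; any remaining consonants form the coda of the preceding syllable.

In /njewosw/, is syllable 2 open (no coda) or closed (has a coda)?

Vowels present: e, o; each is a nucleus, giving 2 syllables.
Between /e/ (V1) and /o/ (V2): /w/ → onset of the next syllable (single consonants are always licit onsets).
Syllabification: nje.wosw.
Syllable 2 is /wosw/ with coda /sw/, so it is closed.

closed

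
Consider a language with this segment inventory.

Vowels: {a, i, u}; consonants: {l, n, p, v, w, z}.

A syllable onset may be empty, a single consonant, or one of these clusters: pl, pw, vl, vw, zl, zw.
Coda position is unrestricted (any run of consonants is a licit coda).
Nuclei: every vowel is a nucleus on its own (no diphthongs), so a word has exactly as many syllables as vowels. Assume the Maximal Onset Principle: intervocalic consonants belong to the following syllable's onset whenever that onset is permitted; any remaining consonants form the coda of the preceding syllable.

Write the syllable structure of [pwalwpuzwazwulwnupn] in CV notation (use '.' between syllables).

CCVCC.CV.CCV.CCVCC.CVCC

The vowels are a, u, a, u, u — 5 nuclei, so 5 syllables.
σ1/σ2 boundary: cluster /lwp/ — the longest permitted-onset suffix is /p/; onset = /p/, preceding coda = /lw/.
σ2/σ3 boundary: /zw/ — entire cluster is a permitted onset → onset /zw/, coda ∅.
σ3/σ4 boundary: /zw/ is a licit onset in full, so it all attaches to the next syllable.
σ4/σ5 boundary: /lwn/; trying suffixes from longest down, /n/ is the first permitted one, so coda /lw/ | onset /n/.
Result: pwalw.pu.zwa.zwulw.nupn.
Mapping each syllable to C/V: /pwalw/ → CCVCC, /pu/ → CV, /zwa/ → CCV, /zwulw/ → CCVCC, /nupn/ → CVCC.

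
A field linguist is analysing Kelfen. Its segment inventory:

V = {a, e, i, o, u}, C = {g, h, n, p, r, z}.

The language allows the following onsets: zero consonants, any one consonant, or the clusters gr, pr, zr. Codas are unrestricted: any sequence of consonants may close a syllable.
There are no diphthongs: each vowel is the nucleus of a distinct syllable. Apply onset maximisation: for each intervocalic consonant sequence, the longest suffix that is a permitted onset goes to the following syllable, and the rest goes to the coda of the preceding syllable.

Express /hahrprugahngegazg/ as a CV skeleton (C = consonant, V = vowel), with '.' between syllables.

CVCC.CCV.CVCC.CV.CVCC

Nuclei (vowels): a, u, a, e, a → 5 syllables.
σ1/σ2 boundary: cluster /hrpr/ — the longest permitted-onset suffix is /pr/; onset = /pr/, preceding coda = /hr/.
σ2/σ3 boundary: /g/ is a single consonant, so it becomes the next onset.
σ3/σ4 boundary: /hng/ splits as /hn/ + /g/ (/g/ is the longest suffix that is a licit onset).
σ4/σ5 boundary: just /g/ — single C goes to the following onset.
So the parse is hahr.pru.gahn.ge.gazg.
Mapping each syllable to C/V: /hahr/ → CVCC, /pru/ → CCV, /gahn/ → CVCC, /ge/ → CV, /gazg/ → CVCC.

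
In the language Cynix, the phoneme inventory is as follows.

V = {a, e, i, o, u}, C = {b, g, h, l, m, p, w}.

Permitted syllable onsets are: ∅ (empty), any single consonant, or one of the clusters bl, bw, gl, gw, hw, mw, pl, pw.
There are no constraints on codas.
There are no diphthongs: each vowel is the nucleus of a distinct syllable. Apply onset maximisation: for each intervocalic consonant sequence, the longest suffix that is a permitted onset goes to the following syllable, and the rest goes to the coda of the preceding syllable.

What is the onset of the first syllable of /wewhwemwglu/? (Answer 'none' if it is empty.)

Nuclei (vowels): e, e, u → 3 syllables.
V1 /e/ – V2 /e/: cluster /whw/ — the longest permitted-onset suffix is /hw/; onset = /hw/, preceding coda = /w/.
V2 /e/ – V3 /u/: /mwgl/ splits as /mw/ + /gl/ (/gl/ is the longest suffix that is a licit onset).
Syllabification: wew.hwemw.glu.
Syllable 1 is /wew/: onset /w/, nucleus /e/, coda /w/.

w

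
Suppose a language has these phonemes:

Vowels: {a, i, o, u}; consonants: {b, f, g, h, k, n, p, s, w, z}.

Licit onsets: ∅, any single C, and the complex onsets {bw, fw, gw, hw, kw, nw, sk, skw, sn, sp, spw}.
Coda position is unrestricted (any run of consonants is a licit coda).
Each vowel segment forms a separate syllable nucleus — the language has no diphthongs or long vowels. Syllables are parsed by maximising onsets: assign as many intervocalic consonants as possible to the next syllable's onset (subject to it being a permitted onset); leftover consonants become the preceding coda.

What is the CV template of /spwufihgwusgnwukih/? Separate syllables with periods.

CCCV.CVC.CCVCC.CCV.CVC

Nuclei (vowels): u, i, u, u, i → 5 syllables.
V1 /u/ – V2 /i/: /f/ → onset of the next syllable (single consonants are always licit onsets).
V2 /i/ – V3 /u/: /hgw/; trying suffixes from longest down, /gw/ is the first permitted one, so coda /h/ | onset /gw/.
V3 /u/ – V4 /u/: /sgnw/ splits as /sg/ + /nw/ (/nw/ is the longest suffix that is a licit onset).
V4 /u/ – V5 /i/: /k/ is a single consonant, so it becomes the next onset.
So the parse is spwu.fih.gwusg.nwu.kih.
Mapping each syllable to C/V: /spwu/ → CCCV, /fih/ → CVC, /gwusg/ → CCVCC, /nwu/ → CCV, /kih/ → CVC.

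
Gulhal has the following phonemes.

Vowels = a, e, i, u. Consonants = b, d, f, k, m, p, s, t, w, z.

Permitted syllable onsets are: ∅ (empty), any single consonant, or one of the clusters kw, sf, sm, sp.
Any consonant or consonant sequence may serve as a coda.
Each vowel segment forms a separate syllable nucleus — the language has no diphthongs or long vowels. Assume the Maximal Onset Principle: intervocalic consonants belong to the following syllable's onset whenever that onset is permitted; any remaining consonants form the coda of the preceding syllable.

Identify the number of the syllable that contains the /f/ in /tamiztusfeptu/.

Vowels present: a, i, u, e, u; each is a nucleus, giving 5 syllables.
Between /a/ (V1) and /i/ (V2): just /m/ — single C goes to the following onset.
Between /i/ (V2) and /u/ (V3): cluster /zt/ — the longest permitted-onset suffix is /t/; onset = /t/, preceding coda = /z/.
Between /u/ (V3) and /e/ (V4): cluster /sf/ — /sf/ is itself a permitted onset, so the whole cluster goes right; preceding coda = ∅.
Between /e/ (V4) and /u/ (V5): /pt/ — longest licit onset from the right is /t/, leaving /p/ as coda.
Syllabification: ta.miz.tu.sfep.tu.
The /f/ is in the onset of syllable 4 (/sfep/).

4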